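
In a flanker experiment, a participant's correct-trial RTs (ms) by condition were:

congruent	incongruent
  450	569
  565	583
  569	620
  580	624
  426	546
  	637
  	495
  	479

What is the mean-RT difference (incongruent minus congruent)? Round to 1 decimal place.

51.1 ms

M(congruent) = 2590/5 = 518.000
M(incongruent) = 4553/8 = 569.125
Difference = 569.125 − 518.000 = 51.125 ms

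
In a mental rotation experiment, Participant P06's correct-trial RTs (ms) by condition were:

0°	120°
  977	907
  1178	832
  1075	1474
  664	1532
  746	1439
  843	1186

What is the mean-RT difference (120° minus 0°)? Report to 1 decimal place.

314.5 ms

M(0°) = 5483/6 = 913.833
M(120°) = 7370/6 = 1228.333
Difference = 1228.333 − 913.833 = 314.500 ms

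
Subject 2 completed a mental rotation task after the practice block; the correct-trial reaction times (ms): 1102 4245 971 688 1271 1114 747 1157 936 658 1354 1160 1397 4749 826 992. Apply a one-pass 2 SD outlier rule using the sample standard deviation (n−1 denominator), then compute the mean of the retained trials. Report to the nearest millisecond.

1027 ms

n = 16, ΣRT = 23367, M = 1460.438
Σ(x−M)² = 21936591.94; s = √(21936591.94/15) = 1209.314
Cutoffs: 1460.438 ± 2·1209.314 → [-958.2, 3879.1]
Outside: 4245, 4749 → excluded.
Retained (n=14): Σ = 14373, mean = 14373/14 = 1026.643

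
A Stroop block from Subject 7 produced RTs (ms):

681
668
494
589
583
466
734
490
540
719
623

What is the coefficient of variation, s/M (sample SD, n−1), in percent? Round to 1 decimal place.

n = 11, Σ = 6587, M = 598.8182
Σ(x−M)² = 89117.636; s = √(89117.636/10) = 94.4021
CV = 94.4021 / 598.8182 = 0.15765 = 15.765%

15.8%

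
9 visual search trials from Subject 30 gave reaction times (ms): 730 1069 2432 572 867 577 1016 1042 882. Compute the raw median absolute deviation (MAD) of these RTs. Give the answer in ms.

160 ms

Sorted: 572, 577, 730, 867, 882, 1016, 1042, 1069, 2432 → median = 882
|x − 882|: 152, 187, 1550, 310, 15, 305, 134, 160, 0
Sorted deviations: 0, 15, 134, 152, 160, 187, 305, 310, 1550 → MAD = 160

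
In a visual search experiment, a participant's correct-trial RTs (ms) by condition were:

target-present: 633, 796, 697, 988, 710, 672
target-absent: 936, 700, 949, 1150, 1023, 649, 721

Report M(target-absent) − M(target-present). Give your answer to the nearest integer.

M(target-present) = 4496/6 = 749.333
M(target-absent) = 6128/7 = 875.429
Difference = 875.429 − 749.333 = 126.095 ms

126 ms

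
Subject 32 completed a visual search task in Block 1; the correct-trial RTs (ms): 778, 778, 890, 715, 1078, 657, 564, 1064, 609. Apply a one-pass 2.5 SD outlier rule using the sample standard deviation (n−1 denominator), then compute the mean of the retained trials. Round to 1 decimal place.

n = 9, ΣRT = 7133, M = 792.556
Σ(x−M)² = 275400.22; s = √(275400.22/8) = 185.540
Cutoffs: 792.556 ± 2.5·185.540 → [328.7, 1256.4]
No RTs fall outside the cutoffs; all 9 retained. Mean = 7133/9 = 792.556

792.6 ms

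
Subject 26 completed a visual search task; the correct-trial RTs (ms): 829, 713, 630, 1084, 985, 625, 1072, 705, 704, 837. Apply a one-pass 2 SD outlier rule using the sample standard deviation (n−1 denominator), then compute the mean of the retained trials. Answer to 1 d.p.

n = 10, ΣRT = 8184, M = 818.400
Σ(x−M)² = 273024.40; s = √(273024.40/9) = 174.172
Cutoffs: 818.400 ± 2·174.172 → [470.1, 1166.7]
No RTs fall outside the cutoffs; all 10 retained. Mean = 8184/10 = 818.400

818.4 ms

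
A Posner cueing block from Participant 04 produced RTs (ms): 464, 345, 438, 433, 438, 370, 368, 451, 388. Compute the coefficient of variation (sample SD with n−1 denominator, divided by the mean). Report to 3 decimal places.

0.105

n = 9, Σ = 3695, M = 410.5556
Σ(x−M)² = 14764.222; s = √(14764.222/8) = 42.9596
CV = 42.9596 / 410.5556 = 0.10464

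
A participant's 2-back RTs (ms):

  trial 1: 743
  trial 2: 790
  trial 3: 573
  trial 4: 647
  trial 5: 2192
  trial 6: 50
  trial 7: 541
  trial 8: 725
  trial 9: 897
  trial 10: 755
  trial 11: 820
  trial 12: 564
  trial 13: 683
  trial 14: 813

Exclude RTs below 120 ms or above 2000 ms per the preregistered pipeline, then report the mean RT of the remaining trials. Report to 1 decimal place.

Excluded: 50, 2192
Retained (n=12): Σ = 8551
Mean = 8551/12 = 712.5833

712.6 ms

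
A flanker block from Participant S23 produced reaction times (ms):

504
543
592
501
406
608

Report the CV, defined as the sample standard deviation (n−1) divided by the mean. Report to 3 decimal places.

0.139

n = 6, Σ = 3154, M = 525.6667
Σ(x−M)² = 26877.333; s = √(26877.333/5) = 73.3176
CV = 73.3176 / 525.6667 = 0.13948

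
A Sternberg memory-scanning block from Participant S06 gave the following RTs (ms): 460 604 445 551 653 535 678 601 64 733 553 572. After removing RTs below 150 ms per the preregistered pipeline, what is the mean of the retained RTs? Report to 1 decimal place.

Excluded: 64
Retained (n=11): Σ = 6385
Mean = 6385/11 = 580.4545

580.5 ms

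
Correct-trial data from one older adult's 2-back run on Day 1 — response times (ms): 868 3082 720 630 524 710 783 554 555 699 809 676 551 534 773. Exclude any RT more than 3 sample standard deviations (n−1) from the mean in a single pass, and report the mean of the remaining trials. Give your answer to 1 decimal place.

n = 15, ΣRT = 12468, M = 831.200
Σ(x−M)² = 5597096.40; s = √(5597096.40/14) = 632.292
Cutoffs: 831.200 ± 3·632.292 → [-1065.7, 2728.1]
Outside: 3082 → excluded.
Retained (n=14): Σ = 9386, mean = 9386/14 = 670.429

670.4 ms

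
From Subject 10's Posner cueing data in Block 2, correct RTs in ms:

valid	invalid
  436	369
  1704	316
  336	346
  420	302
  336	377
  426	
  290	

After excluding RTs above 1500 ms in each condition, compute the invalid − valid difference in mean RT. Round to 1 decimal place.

-32.0 ms

valid: exclude 1704
M(valid) = 2244/6 = 374.000
M(invalid) = 1710/5 = 342.000
Difference = 342.000 − 374.000 = -32.000 ms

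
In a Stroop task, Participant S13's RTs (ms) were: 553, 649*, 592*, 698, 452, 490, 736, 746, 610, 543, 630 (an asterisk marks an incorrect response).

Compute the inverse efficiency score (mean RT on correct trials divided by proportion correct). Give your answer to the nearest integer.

Correct trials (n=9): 553, 698, 452, 490, 736, 746, 610, 543, 630
Mean correct RT = 5458/9 = 606.4444 ms
Proportion correct = 9/11
IES = 606.4444 / (9/11) = 741.210 ms

741 ms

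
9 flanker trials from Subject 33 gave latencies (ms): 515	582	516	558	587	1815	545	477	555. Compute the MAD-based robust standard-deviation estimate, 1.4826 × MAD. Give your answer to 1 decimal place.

Sorted: 477, 515, 516, 545, 555, 558, 582, 587, 1815 → median = 555
|x − 555| sorted: 0, 3, 10, 27, 32, 39, 40, 78, 1260 → MAD = 32
Robust SD ≈ 1.4826 × 32 = 47.443

47.4 ms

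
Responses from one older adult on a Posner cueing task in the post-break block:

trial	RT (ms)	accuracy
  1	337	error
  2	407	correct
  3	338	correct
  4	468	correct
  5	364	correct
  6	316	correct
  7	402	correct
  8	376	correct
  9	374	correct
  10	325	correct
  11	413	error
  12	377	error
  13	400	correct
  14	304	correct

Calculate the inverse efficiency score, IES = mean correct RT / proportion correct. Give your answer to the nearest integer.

471 ms

Correct trials (n=11): 407, 338, 468, 364, 316, 402, 376, 374, 325, 400, 304
Mean correct RT = 4074/11 = 370.3636 ms
Proportion correct = 11/14
IES = 370.3636 / (11/14) = 471.372 ms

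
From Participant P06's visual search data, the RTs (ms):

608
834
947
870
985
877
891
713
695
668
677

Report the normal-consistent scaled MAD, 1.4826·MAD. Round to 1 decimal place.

Sorted: 608, 668, 677, 695, 713, 834, 870, 877, 891, 947, 985 → median = 834
|x − 834| sorted: 0, 36, 43, 57, 113, 121, 139, 151, 157, 166, 226 → MAD = 121
Robust SD ≈ 1.4826 × 121 = 179.395

179.4 ms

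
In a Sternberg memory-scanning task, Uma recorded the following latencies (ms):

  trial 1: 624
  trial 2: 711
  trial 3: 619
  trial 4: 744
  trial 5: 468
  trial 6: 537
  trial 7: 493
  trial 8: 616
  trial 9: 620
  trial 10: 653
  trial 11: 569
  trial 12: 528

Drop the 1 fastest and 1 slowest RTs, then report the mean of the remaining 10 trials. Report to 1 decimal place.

Sorted: 468, 493, 528, 537, 569, 616, 619, 620, 624, 653, 711, 744
Drop lowest 1 (468) and highest 1 (744)
Remaining (n=10): Σ = 5970, mean = 5970/10 = 597.000

597.0 ms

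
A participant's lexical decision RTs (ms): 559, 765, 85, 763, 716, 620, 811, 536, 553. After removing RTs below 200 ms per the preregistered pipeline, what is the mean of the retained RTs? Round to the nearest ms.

Excluded: 85
Retained (n=8): Σ = 5323
Mean = 5323/8 = 665.3750

665 ms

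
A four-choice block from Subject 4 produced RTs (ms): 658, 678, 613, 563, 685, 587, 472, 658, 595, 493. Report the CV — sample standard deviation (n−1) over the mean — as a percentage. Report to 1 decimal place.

n = 10, Σ = 6002, M = 600.2000
Σ(x−M)² = 49601.600; s = √(49601.600/9) = 74.2381
CV = 74.2381 / 600.2000 = 0.12369 = 12.369%

12.4%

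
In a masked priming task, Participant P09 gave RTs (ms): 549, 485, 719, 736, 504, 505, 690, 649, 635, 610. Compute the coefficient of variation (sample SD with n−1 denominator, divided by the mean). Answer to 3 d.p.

n = 10, Σ = 6082, M = 608.2000
Σ(x−M)² = 77877.600; s = √(77877.600/9) = 93.0219
CV = 93.0219 / 608.2000 = 0.15295

0.153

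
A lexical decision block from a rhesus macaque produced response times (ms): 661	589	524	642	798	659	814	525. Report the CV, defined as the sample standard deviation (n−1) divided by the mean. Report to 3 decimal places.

n = 8, Σ = 5212, M = 651.5000
Σ(x−M)² = 84270.000; s = √(84270.000/7) = 109.7204
CV = 109.7204 / 651.5000 = 0.16841

0.168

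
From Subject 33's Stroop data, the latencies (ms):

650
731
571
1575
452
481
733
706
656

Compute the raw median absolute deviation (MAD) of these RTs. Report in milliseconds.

Sorted: 452, 481, 571, 650, 656, 706, 731, 733, 1575 → median = 656
|x − 656|: 6, 75, 85, 919, 204, 175, 77, 50, 0
Sorted deviations: 0, 6, 50, 75, 77, 85, 175, 204, 919 → MAD = 77

77 ms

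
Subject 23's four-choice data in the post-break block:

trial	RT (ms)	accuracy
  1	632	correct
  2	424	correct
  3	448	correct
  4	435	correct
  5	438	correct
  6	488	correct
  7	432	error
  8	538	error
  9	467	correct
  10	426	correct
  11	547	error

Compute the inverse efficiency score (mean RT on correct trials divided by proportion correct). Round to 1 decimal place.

Correct trials (n=8): 632, 424, 448, 435, 438, 488, 467, 426
Mean correct RT = 3758/8 = 469.7500 ms
Proportion correct = 8/11
IES = 469.7500 / (8/11) = 645.906 ms

645.9 ms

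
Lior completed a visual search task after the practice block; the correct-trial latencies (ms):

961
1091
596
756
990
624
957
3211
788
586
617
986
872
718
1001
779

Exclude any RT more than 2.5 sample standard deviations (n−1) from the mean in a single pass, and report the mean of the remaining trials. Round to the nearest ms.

821 ms

n = 16, ΣRT = 15533, M = 970.812
Σ(x−M)² = 5758744.44; s = √(5758744.44/15) = 619.610
Cutoffs: 970.812 ± 2.5·619.610 → [-578.2, 2519.8]
Outside: 3211 → excluded.
Retained (n=15): Σ = 12322, mean = 12322/15 = 821.467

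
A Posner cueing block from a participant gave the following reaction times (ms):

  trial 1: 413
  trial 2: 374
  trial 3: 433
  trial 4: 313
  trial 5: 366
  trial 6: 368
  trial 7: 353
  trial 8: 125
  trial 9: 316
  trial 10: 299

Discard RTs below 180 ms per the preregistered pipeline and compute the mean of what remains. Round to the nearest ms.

Excluded: 125
Retained (n=9): Σ = 3235
Mean = 3235/9 = 359.4444

359 ms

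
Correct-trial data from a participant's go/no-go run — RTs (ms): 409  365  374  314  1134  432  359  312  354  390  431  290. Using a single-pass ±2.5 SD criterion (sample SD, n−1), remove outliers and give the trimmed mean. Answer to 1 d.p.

366.4 ms

n = 12, ΣRT = 5164, M = 430.333
Σ(x−M)² = 562818.67; s = √(562818.67/11) = 226.198
Cutoffs: 430.333 ± 2.5·226.198 → [-135.2, 995.8]
Outside: 1134 → excluded.
Retained (n=11): Σ = 4030, mean = 4030/11 = 366.364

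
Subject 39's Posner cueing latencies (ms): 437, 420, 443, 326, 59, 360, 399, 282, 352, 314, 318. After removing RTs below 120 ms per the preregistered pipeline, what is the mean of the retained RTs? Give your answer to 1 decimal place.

Excluded: 59
Retained (n=10): Σ = 3651
Mean = 3651/10 = 365.1000

365.1 ms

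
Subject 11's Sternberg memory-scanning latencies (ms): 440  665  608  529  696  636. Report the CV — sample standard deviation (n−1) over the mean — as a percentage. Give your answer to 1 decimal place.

16.0%

n = 6, Σ = 3574, M = 595.6667
Σ(x−M)² = 45329.333; s = √(45329.333/5) = 95.2148
CV = 95.2148 / 595.6667 = 0.15985 = 15.985%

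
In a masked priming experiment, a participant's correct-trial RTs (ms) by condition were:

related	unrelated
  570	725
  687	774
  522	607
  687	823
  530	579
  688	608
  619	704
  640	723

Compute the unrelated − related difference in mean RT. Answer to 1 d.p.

M(related) = 4943/8 = 617.875
M(unrelated) = 5543/8 = 692.875
Difference = 692.875 − 617.875 = 75.000 ms

75.0 ms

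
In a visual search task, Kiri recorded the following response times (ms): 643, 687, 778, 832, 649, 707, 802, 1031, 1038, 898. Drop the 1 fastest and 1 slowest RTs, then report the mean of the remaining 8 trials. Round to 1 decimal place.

798.0 ms

Sorted: 643, 649, 687, 707, 778, 802, 832, 898, 1031, 1038
Drop lowest 1 (643) and highest 1 (1038)
Remaining (n=8): Σ = 6384, mean = 6384/8 = 798.000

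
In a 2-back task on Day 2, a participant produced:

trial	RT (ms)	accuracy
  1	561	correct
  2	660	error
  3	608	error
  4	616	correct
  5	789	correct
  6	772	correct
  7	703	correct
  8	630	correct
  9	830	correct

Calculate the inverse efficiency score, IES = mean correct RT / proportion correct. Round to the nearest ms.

900 ms

Correct trials (n=7): 561, 616, 789, 772, 703, 630, 830
Mean correct RT = 4901/7 = 700.1429 ms
Proportion correct = 7/9
IES = 700.1429 / (7/9) = 900.184 ms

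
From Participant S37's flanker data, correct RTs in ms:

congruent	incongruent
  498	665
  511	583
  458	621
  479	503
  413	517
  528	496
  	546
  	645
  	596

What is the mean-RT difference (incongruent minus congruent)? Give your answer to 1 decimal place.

93.5 ms

M(congruent) = 2887/6 = 481.167
M(incongruent) = 5172/9 = 574.667
Difference = 574.667 − 481.167 = 93.500 ms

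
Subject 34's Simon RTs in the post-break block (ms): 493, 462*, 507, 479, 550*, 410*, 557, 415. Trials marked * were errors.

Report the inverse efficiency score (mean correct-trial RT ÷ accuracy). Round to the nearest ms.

784 ms

Correct trials (n=5): 493, 507, 479, 557, 415
Mean correct RT = 2451/5 = 490.2000 ms
Proportion correct = 5/8
IES = 490.2000 / (5/8) = 784.320 ms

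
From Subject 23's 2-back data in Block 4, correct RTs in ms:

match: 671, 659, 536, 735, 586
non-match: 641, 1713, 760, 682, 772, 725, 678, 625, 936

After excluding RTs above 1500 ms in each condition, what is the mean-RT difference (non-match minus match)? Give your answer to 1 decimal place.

non-match: exclude 1713
M(match) = 3187/5 = 637.400
M(non-match) = 5819/8 = 727.375
Difference = 727.375 − 637.400 = 89.975 ms

90.0 ms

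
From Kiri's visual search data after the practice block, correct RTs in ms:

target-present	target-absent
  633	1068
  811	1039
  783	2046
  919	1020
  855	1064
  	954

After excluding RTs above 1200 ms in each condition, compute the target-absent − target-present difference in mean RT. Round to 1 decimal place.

228.8 ms

target-absent: exclude 2046
M(target-present) = 4001/5 = 800.200
M(target-absent) = 5145/5 = 1029.000
Difference = 1029.000 − 800.200 = 228.800 ms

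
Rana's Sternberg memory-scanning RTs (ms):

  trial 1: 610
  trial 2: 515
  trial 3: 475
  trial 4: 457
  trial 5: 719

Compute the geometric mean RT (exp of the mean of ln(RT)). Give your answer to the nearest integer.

ln(RT): 6.4135, 6.2442, 6.1633, 6.1247, 6.5779
Mean ln(RT) = 31.5235/5 = 6.30470
Geometric mean = exp(6.30470) = 547.14 ms

547 ms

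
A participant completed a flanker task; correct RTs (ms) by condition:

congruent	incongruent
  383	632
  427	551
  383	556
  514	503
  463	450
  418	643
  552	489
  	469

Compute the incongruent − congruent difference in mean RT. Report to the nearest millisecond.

88 ms

M(congruent) = 3140/7 = 448.571
M(incongruent) = 4293/8 = 536.625
Difference = 536.625 − 448.571 = 88.054 ms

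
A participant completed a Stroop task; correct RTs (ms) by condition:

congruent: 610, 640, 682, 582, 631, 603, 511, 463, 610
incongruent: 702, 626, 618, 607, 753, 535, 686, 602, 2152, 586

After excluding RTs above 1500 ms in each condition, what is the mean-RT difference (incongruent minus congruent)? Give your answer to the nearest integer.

incongruent: exclude 2152
M(congruent) = 5332/9 = 592.444
M(incongruent) = 5715/9 = 635.000
Difference = 635.000 − 592.444 = 42.556 ms

43 ms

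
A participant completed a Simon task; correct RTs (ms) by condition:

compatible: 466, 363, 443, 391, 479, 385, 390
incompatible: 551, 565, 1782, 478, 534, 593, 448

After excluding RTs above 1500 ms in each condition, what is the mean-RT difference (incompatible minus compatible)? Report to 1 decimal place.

incompatible: exclude 1782
M(compatible) = 2917/7 = 416.714
M(incompatible) = 3169/6 = 528.167
Difference = 528.167 − 416.714 = 111.452 ms

111.5 ms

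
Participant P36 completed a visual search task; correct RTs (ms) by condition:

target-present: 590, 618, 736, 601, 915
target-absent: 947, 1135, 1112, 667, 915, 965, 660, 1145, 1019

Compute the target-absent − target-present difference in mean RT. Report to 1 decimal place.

M(target-present) = 3460/5 = 692.000
M(target-absent) = 8565/9 = 951.667
Difference = 951.667 − 692.000 = 259.667 ms

259.7 ms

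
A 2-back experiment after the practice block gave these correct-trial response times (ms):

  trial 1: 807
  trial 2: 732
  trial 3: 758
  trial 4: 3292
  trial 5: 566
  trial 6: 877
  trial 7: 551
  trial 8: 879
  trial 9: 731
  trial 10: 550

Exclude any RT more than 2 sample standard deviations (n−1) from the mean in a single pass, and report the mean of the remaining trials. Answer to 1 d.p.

716.8 ms

n = 10, ΣRT = 9743, M = 974.300
Σ(x−M)² = 6108884.10; s = √(6108884.10/9) = 823.872
Cutoffs: 974.300 ± 2·823.872 → [-673.4, 2622.0]
Outside: 3292 → excluded.
Retained (n=9): Σ = 6451, mean = 6451/9 = 716.778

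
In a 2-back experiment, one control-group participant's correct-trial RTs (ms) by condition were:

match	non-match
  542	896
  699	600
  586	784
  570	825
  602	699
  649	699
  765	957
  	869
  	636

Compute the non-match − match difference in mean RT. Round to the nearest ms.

143 ms

M(match) = 4413/7 = 630.429
M(non-match) = 6965/9 = 773.889
Difference = 773.889 − 630.429 = 143.460 ms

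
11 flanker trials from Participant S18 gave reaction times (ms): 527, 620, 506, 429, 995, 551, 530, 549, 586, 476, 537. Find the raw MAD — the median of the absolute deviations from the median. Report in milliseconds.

31 ms

Sorted: 429, 476, 506, 527, 530, 537, 549, 551, 586, 620, 995 → median = 537
|x − 537|: 10, 83, 31, 108, 458, 14, 7, 12, 49, 61, 0
Sorted deviations: 0, 7, 10, 12, 14, 31, 49, 61, 83, 108, 458 → MAD = 31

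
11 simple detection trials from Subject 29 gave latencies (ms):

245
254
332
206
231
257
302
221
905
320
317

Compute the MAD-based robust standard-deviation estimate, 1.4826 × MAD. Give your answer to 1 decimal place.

66.7 ms

Sorted: 206, 221, 231, 245, 254, 257, 302, 317, 320, 332, 905 → median = 257
|x − 257| sorted: 0, 3, 12, 26, 36, 45, 51, 60, 63, 75, 648 → MAD = 45
Robust SD ≈ 1.4826 × 45 = 66.717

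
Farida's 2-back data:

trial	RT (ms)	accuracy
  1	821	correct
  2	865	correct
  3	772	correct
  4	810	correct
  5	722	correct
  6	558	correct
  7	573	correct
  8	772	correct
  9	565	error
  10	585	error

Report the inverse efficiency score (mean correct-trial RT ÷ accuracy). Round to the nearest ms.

921 ms

Correct trials (n=8): 821, 865, 772, 810, 722, 558, 573, 772
Mean correct RT = 5893/8 = 736.6250 ms
Proportion correct = 8/10
IES = 736.6250 / (8/10) = 920.781 ms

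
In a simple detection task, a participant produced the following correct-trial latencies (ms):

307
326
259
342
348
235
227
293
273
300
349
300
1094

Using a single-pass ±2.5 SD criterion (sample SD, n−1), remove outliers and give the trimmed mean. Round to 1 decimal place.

n = 13, ΣRT = 4653, M = 357.923
Σ(x−M)² = 606026.92; s = √(606026.92/12) = 224.727
Cutoffs: 357.923 ± 2.5·224.727 → [-203.9, 919.7]
Outside: 1094 → excluded.
Retained (n=12): Σ = 3559, mean = 3559/12 = 296.583

296.6 ms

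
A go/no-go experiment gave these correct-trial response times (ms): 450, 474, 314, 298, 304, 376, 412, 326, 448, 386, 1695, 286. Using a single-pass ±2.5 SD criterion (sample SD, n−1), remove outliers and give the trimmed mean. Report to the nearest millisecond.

n = 12, ΣRT = 5769, M = 480.750
Σ(x−M)² = 1655462.25; s = √(1655462.25/11) = 387.939
Cutoffs: 480.750 ± 2.5·387.939 → [-489.1, 1450.6]
Outside: 1695 → excluded.
Retained (n=11): Σ = 4074, mean = 4074/11 = 370.364

370 ms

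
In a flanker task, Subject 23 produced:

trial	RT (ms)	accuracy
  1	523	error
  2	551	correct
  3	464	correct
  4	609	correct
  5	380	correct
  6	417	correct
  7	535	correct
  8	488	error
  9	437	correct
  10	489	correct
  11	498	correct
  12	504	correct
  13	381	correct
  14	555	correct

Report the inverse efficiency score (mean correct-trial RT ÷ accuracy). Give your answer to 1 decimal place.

565.8 ms

Correct trials (n=12): 551, 464, 609, 380, 417, 535, 437, 489, 498, 504, 381, 555
Mean correct RT = 5820/12 = 485.0000 ms
Proportion correct = 12/14
IES = 485.0000 / (12/14) = 565.833 ms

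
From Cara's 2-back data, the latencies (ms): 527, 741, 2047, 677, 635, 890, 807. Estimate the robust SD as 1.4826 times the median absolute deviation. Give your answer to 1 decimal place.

157.2 ms

Sorted: 527, 635, 677, 741, 807, 890, 2047 → median = 741
|x − 741| sorted: 0, 64, 66, 106, 149, 214, 1306 → MAD = 106
Robust SD ≈ 1.4826 × 106 = 157.156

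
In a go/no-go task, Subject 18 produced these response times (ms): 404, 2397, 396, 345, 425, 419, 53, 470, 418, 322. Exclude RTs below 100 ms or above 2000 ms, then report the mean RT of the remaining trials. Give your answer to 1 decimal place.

Excluded: 53, 2397
Retained (n=8): Σ = 3199
Mean = 3199/8 = 399.8750

399.9 ms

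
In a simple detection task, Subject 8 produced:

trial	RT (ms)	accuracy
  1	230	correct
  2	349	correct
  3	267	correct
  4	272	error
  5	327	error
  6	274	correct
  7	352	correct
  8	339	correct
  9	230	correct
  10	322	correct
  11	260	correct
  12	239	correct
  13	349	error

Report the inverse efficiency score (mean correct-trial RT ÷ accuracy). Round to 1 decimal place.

Correct trials (n=10): 230, 349, 267, 274, 352, 339, 230, 322, 260, 239
Mean correct RT = 2862/10 = 286.2000 ms
Proportion correct = 10/13
IES = 286.2000 / (10/13) = 372.060 ms

372.1 ms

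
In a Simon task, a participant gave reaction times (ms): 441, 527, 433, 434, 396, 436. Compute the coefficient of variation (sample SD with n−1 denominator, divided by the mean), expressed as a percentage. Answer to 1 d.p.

9.8%

n = 6, Σ = 2667, M = 444.5000
Σ(x−M)² = 9485.500; s = √(9485.500/5) = 43.5557
CV = 43.5557 / 444.5000 = 0.09799 = 9.799%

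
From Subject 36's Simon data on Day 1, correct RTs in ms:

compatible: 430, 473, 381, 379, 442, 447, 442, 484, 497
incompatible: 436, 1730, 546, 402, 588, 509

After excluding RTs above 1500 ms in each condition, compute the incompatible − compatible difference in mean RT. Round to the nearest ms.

55 ms

incompatible: exclude 1730
M(compatible) = 3975/9 = 441.667
M(incompatible) = 2481/5 = 496.200
Difference = 496.200 − 441.667 = 54.533 ms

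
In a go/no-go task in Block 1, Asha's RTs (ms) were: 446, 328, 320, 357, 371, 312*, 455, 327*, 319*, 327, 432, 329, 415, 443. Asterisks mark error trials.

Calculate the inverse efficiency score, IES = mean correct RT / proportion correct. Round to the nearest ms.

Correct trials (n=11): 446, 328, 320, 357, 371, 455, 327, 432, 329, 415, 443
Mean correct RT = 4223/11 = 383.9091 ms
Proportion correct = 11/14
IES = 383.9091 / (11/14) = 488.612 ms

489 ms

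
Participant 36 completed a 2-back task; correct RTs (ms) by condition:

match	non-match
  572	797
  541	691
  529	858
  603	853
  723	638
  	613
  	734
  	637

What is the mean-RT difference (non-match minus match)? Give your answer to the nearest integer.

134 ms

M(match) = 2968/5 = 593.600
M(non-match) = 5821/8 = 727.625
Difference = 727.625 − 593.600 = 134.025 ms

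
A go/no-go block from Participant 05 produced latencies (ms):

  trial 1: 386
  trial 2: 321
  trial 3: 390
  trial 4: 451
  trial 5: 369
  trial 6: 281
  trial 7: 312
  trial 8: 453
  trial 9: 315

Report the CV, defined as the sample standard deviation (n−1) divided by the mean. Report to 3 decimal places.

n = 9, Σ = 3278, M = 364.2222
Σ(x−M)² = 30517.556; s = √(30517.556/8) = 61.7632
CV = 61.7632 / 364.2222 = 0.16958

0.170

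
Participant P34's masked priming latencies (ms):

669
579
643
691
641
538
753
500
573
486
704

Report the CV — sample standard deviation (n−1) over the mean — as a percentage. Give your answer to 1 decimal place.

14.1%

n = 11, Σ = 6777, M = 616.0909
Σ(x−M)² = 75958.909; s = √(75958.909/10) = 87.1544
CV = 87.1544 / 616.0909 = 0.14146 = 14.146%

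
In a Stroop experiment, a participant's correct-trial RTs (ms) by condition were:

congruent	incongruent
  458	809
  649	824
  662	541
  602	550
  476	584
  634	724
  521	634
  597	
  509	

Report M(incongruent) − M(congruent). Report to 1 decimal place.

M(congruent) = 5108/9 = 567.556
M(incongruent) = 4666/7 = 666.571
Difference = 666.571 − 567.556 = 99.016 ms

99.0 ms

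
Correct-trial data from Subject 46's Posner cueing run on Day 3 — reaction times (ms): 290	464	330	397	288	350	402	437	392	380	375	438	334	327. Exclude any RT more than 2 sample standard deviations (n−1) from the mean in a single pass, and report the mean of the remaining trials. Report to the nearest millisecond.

n = 14, ΣRT = 5204, M = 371.714
Σ(x−M)² = 38538.86; s = √(38538.86/13) = 54.447
Cutoffs: 371.714 ± 2·54.447 → [262.8, 480.6]
No RTs fall outside the cutoffs; all 14 retained. Mean = 5204/14 = 371.714

372 ms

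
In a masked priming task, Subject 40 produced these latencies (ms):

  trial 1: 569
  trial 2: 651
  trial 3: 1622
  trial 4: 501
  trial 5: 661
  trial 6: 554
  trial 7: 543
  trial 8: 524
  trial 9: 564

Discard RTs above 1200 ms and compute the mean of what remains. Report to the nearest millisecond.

571 ms

Excluded: 1622
Retained (n=8): Σ = 4567
Mean = 4567/8 = 570.8750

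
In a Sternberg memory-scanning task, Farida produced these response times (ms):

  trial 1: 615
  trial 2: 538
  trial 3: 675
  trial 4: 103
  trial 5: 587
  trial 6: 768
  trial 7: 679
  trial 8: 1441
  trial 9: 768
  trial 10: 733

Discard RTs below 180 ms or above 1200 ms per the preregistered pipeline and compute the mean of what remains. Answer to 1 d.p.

Excluded: 103, 1441
Retained (n=8): Σ = 5363
Mean = 5363/8 = 670.3750

670.4 ms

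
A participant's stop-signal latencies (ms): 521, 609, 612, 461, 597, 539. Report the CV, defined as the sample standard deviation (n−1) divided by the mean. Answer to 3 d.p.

n = 6, Σ = 3339, M = 556.5000
Σ(x−M)² = 18163.500; s = √(18163.500/5) = 60.2719
CV = 60.2719 / 556.5000 = 0.10831

0.108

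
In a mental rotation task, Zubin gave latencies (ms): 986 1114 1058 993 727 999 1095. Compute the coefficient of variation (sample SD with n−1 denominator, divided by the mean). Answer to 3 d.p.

0.130

n = 7, Σ = 6972, M = 996.0000
Σ(x−M)² = 100048.000; s = √(100048.000/6) = 129.1304
CV = 129.1304 / 996.0000 = 0.12965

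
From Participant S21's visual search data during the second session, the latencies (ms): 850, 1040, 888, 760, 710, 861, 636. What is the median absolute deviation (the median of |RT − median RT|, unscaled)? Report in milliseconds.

90 ms

Sorted: 636, 710, 760, 850, 861, 888, 1040 → median = 850
|x − 850|: 0, 190, 38, 90, 140, 11, 214
Sorted deviations: 0, 11, 38, 90, 140, 190, 214 → MAD = 90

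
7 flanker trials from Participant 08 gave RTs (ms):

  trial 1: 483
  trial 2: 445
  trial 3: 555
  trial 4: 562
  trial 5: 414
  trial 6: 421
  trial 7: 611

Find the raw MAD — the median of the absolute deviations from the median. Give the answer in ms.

69 ms

Sorted: 414, 421, 445, 483, 555, 562, 611 → median = 483
|x − 483|: 0, 38, 72, 79, 69, 62, 128
Sorted deviations: 0, 38, 62, 69, 72, 79, 128 → MAD = 69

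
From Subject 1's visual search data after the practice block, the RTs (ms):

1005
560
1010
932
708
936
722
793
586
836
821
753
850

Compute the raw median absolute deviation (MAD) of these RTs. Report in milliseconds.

Sorted: 560, 586, 708, 722, 753, 793, 821, 836, 850, 932, 936, 1005, 1010 → median = 821
|x − 821|: 184, 261, 189, 111, 113, 115, 99, 28, 235, 15, 0, 68, 29
Sorted deviations: 0, 15, 28, 29, 68, 99, 111, 113, 115, 184, 189, 235, 261 → MAD = 111

111 ms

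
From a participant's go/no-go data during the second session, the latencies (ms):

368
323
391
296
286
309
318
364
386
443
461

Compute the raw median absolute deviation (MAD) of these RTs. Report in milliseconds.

Sorted: 286, 296, 309, 318, 323, 364, 368, 386, 391, 443, 461 → median = 364
|x − 364|: 4, 41, 27, 68, 78, 55, 46, 0, 22, 79, 97
Sorted deviations: 0, 4, 22, 27, 41, 46, 55, 68, 78, 79, 97 → MAD = 46

46 ms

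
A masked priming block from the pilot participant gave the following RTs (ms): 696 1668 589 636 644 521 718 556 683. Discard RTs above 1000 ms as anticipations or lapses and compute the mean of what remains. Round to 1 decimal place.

630.4 ms

Excluded: 1668
Retained (n=8): Σ = 5043
Mean = 5043/8 = 630.3750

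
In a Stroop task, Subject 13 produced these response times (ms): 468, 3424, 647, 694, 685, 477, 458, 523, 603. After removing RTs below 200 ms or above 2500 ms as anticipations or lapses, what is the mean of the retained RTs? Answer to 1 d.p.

Excluded: 3424
Retained (n=8): Σ = 4555
Mean = 4555/8 = 569.3750

569.4 ms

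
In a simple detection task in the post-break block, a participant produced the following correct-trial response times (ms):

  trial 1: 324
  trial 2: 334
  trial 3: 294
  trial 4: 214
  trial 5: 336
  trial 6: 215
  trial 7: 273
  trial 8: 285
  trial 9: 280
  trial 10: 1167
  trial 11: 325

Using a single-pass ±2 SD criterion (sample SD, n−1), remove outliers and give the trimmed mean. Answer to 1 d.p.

288.0 ms

n = 11, ΣRT = 4047, M = 367.909
Σ(x−M)² = 720624.91; s = √(720624.91/10) = 268.445
Cutoffs: 367.909 ± 2·268.445 → [-169.0, 904.8]
Outside: 1167 → excluded.
Retained (n=10): Σ = 2880, mean = 2880/10 = 288.000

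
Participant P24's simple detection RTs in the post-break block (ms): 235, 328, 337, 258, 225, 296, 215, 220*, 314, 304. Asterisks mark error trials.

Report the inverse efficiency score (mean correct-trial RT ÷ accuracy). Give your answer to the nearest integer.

310 ms

Correct trials (n=9): 235, 328, 337, 258, 225, 296, 215, 314, 304
Mean correct RT = 2512/9 = 279.1111 ms
Proportion correct = 9/10
IES = 279.1111 / (9/10) = 310.123 ms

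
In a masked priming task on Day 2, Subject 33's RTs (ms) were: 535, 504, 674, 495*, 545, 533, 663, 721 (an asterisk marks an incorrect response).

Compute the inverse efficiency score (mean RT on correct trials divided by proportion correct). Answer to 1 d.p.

Correct trials (n=7): 535, 504, 674, 545, 533, 663, 721
Mean correct RT = 4175/7 = 596.4286 ms
Proportion correct = 7/8
IES = 596.4286 / (7/8) = 681.633 ms

681.6 ms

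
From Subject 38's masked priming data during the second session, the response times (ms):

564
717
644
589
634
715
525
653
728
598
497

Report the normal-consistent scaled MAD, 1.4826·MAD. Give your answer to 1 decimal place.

103.8 ms

Sorted: 497, 525, 564, 589, 598, 634, 644, 653, 715, 717, 728 → median = 634
|x − 634| sorted: 0, 10, 19, 36, 45, 70, 81, 83, 94, 109, 137 → MAD = 70
Robust SD ≈ 1.4826 × 70 = 103.782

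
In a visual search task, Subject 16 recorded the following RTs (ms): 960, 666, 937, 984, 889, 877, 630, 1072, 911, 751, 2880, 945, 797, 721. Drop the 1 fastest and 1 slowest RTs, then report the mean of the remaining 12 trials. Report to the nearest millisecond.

876 ms

Sorted: 630, 666, 721, 751, 797, 877, 889, 911, 937, 945, 960, 984, 1072, 2880
Drop lowest 1 (630) and highest 1 (2880)
Remaining (n=12): Σ = 10510, mean = 10510/12 = 875.833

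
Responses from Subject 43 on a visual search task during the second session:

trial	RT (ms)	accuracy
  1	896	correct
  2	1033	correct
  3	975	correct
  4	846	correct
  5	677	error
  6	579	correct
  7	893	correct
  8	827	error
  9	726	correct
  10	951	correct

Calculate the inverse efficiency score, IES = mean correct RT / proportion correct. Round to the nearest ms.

1078 ms

Correct trials (n=8): 896, 1033, 975, 846, 579, 893, 726, 951
Mean correct RT = 6899/8 = 862.3750 ms
Proportion correct = 8/10
IES = 862.3750 / (8/10) = 1077.969 ms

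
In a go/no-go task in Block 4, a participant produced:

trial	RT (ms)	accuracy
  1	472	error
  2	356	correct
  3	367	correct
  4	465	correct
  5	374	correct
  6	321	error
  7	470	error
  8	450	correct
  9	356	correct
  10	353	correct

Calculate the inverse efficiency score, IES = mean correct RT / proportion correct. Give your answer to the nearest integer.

Correct trials (n=7): 356, 367, 465, 374, 450, 356, 353
Mean correct RT = 2721/7 = 388.7143 ms
Proportion correct = 7/10
IES = 388.7143 / (7/10) = 555.306 ms

555 ms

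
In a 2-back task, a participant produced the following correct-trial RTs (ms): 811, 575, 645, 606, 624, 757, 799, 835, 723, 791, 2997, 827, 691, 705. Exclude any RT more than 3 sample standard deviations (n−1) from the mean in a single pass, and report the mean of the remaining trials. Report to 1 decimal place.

n = 14, ΣRT = 12386, M = 884.714
Σ(x−M)² = 4900440.86; s = √(4900440.86/13) = 613.968
Cutoffs: 884.714 ± 3·613.968 → [-957.2, 2726.6]
Outside: 2997 → excluded.
Retained (n=13): Σ = 9389, mean = 9389/13 = 722.231

722.2 ms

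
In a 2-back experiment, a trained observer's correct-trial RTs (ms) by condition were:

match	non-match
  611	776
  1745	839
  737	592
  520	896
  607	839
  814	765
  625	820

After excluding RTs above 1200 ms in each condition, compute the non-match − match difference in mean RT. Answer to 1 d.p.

137.2 ms

match: exclude 1745
M(match) = 3914/6 = 652.333
M(non-match) = 5527/7 = 789.571
Difference = 789.571 − 652.333 = 137.238 ms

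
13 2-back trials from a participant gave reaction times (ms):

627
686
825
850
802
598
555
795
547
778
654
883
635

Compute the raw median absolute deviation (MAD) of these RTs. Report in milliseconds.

109 ms

Sorted: 547, 555, 598, 627, 635, 654, 686, 778, 795, 802, 825, 850, 883 → median = 686
|x − 686|: 59, 0, 139, 164, 116, 88, 131, 109, 139, 92, 32, 197, 51
Sorted deviations: 0, 32, 51, 59, 88, 92, 109, 116, 131, 139, 139, 164, 197 → MAD = 109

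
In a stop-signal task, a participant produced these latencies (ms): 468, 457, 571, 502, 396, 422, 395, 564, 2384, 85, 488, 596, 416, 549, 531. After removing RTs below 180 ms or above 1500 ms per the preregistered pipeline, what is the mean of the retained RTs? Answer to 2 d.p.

488.85 ms

Excluded: 85, 2384
Retained (n=13): Σ = 6355
Mean = 6355/13 = 488.8462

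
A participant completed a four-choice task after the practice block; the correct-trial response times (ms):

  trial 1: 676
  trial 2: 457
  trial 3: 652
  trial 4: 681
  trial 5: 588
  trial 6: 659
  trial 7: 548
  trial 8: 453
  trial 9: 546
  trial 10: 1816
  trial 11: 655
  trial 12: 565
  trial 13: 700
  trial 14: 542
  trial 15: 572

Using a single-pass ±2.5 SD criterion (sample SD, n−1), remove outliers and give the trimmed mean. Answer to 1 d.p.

592.4 ms

n = 15, ΣRT = 10110, M = 674.000
Σ(x−M)² = 1481258.00; s = √(1481258.00/14) = 325.275
Cutoffs: 674.000 ± 2.5·325.275 → [-139.2, 1487.2]
Outside: 1816 → excluded.
Retained (n=14): Σ = 8294, mean = 8294/14 = 592.429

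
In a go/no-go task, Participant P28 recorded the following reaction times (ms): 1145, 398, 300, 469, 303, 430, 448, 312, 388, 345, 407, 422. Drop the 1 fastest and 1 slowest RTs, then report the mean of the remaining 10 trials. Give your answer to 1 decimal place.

Sorted: 300, 303, 312, 345, 388, 398, 407, 422, 430, 448, 469, 1145
Drop lowest 1 (300) and highest 1 (1145)
Remaining (n=10): Σ = 3922, mean = 3922/10 = 392.200

392.2 ms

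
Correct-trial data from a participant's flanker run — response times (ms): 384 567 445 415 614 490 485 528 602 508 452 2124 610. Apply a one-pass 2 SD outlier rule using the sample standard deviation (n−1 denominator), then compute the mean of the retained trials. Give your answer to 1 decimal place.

n = 13, ΣRT = 8224, M = 632.615
Σ(x−M)² = 2475919.08; s = √(2475919.08/12) = 454.232
Cutoffs: 632.615 ± 2·454.232 → [-275.8, 1541.1]
Outside: 2124 → excluded.
Retained (n=12): Σ = 6100, mean = 6100/12 = 508.333

508.3 ms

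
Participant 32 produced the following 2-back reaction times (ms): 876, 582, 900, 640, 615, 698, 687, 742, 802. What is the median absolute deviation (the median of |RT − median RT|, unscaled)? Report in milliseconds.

83 ms

Sorted: 582, 615, 640, 687, 698, 742, 802, 876, 900 → median = 698
|x − 698|: 178, 116, 202, 58, 83, 0, 11, 44, 104
Sorted deviations: 0, 11, 44, 58, 83, 104, 116, 178, 202 → MAD = 83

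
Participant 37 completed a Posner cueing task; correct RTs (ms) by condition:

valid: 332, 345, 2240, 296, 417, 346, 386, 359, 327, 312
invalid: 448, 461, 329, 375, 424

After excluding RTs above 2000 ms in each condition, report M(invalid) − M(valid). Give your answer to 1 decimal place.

60.7 ms

valid: exclude 2240
M(valid) = 3120/9 = 346.667
M(invalid) = 2037/5 = 407.400
Difference = 407.400 − 346.667 = 60.733 ms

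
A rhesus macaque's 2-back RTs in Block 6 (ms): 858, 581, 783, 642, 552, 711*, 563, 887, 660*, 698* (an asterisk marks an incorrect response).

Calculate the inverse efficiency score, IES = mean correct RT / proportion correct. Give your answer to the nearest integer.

Correct trials (n=7): 858, 581, 783, 642, 552, 563, 887
Mean correct RT = 4866/7 = 695.1429 ms
Proportion correct = 7/10
IES = 695.1429 / (7/10) = 993.061 ms

993 ms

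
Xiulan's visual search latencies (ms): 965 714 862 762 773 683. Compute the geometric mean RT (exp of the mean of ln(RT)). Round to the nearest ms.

788 ms

ln(RT): 6.8721, 6.5709, 6.7593, 6.6359, 6.6503, 6.5265
Mean ln(RT) = 40.0150/6 = 6.66916
Geometric mean = exp(6.66916) = 787.74 ms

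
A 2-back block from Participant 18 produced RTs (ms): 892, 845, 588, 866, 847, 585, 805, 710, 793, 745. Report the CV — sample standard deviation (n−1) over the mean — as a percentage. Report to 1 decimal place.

n = 10, Σ = 7676, M = 767.6000
Σ(x−M)² = 108924.400; s = √(108924.400/9) = 110.0123
CV = 110.0123 / 767.6000 = 0.14332 = 14.332%

14.3%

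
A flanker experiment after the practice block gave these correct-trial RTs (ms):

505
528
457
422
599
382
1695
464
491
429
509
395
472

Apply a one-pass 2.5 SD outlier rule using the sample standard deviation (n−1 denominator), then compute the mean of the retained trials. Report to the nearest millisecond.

n = 13, ΣRT = 7348, M = 565.231
Σ(x−M)² = 1423484.31; s = √(1423484.31/12) = 344.418
Cutoffs: 565.231 ± 2.5·344.418 → [-295.8, 1426.3]
Outside: 1695 → excluded.
Retained (n=12): Σ = 5653, mean = 5653/12 = 471.083

471 ms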